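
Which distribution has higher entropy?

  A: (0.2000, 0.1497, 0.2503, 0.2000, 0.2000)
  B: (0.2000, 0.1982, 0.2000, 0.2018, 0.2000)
B

Both distributions are close to uniform, making this a harder comparison.

H(A) = 2.3035 bits
H(B) = 2.3219 bits

The distribution closer to uniform has higher entropy.
Answer: B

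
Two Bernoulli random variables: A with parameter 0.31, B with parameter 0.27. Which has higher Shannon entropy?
A

For binary distributions, entropy is maximized at p=0.5 and decreases as p moves toward 0 or 1.

H(A) = H(0.31) = 0.8932 bits
H(B) = H(0.27) = 0.8415 bits

Distribution A (p=0.31) is closer to uniform (p=0.5), so it has higher entropy.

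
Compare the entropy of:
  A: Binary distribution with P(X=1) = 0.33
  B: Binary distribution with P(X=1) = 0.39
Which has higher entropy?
B

For binary distributions, entropy is maximized at p=0.5 and decreases as p moves toward 0 or 1.

H(A) = H(0.33) = 0.9149 bits
H(B) = H(0.39) = 0.9648 bits

Distribution B (p=0.39) is closer to uniform (p=0.5), so it has higher entropy.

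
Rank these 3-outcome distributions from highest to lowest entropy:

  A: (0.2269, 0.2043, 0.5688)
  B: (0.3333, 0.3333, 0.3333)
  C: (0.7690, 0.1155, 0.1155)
B > A > C

Key insight: Entropy is maximized by uniform distributions and minimized by concentrated distributions.

- Uniform distributions have maximum entropy log₂(3) = 1.5850 bits
- The more "peaked" or concentrated a distribution, the lower its entropy

Entropies:
  H(A) = 1.4166 bits
  H(B) = 1.5850 bits
  H(C) = 1.0108 bits

Ranking: B > A > C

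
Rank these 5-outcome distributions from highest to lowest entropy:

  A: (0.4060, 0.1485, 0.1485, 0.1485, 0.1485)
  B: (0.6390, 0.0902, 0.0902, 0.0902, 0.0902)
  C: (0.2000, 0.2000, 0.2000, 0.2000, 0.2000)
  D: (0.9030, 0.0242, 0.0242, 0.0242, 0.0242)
C > A > B > D

Key insight: Entropy is maximized by uniform distributions and minimized by concentrated distributions.

Entropies:
  H(A) = 2.1624 bits
  H(B) = 1.6655 bits
  H(C) = 2.3219 bits
  H(D) = 0.6534 bits

Ranking: C > A > B > D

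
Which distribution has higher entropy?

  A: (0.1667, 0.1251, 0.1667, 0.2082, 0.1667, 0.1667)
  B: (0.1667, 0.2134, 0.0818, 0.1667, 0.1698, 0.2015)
A

Both distributions are close to uniform, making this a harder comparison.

H(A) = 2.5699 bits
H(B) = 2.5329 bits

The distribution closer to uniform has higher entropy.
Answer: A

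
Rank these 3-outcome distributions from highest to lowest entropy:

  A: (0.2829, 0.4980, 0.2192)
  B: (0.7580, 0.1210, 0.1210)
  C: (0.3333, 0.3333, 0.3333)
C > A > B

Key insight: Entropy is maximized by uniform distributions and minimized by concentrated distributions.

- Uniform distributions have maximum entropy log₂(3) = 1.5850 bits
- The more "peaked" or concentrated a distribution, the lower its entropy

Entropies:
  H(A) = 1.4962 bits
  H(B) = 1.0404 bits
  H(C) = 1.5850 bits

Ranking: C > A > B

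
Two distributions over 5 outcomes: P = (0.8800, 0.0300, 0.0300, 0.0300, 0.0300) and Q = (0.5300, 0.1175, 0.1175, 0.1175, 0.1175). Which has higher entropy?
Q

P is highly concentrated on one outcome (88%), making it nearly deterministic. Q spreads its mass more evenly (max 53%). The more spread-out distribution has higher entropy: H(P) ≈ 0.769 bits, H(Q) ≈ 1.937 bits.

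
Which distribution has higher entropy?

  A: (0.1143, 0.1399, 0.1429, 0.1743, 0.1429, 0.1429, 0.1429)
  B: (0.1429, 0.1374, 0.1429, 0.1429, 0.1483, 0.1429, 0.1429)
B

Both distributions are close to uniform, making this a harder comparison.

H(A) = 2.7982 bits
H(B) = 2.8071 bits

The distribution closer to uniform has higher entropy.
Answer: B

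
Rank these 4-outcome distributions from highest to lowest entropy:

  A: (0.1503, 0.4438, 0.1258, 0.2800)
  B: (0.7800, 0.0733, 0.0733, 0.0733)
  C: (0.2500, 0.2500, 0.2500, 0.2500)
C > A > B

Key insight: Entropy is maximized by uniform distributions and minimized by concentrated distributions.

- Uniform distributions have maximum entropy log₂(4) = 2.0000 bits
- The more "peaked" or concentrated a distribution, the lower its entropy

Entropies:
  H(A) = 1.8216 bits
  H(B) = 1.1089 bits
  H(C) = 2.0000 bits

Ranking: C > A > B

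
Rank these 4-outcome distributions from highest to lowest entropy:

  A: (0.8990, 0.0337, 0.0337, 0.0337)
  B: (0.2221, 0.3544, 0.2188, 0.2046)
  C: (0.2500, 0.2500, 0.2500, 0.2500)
C > B > A

Key insight: Entropy is maximized by uniform distributions and minimized by concentrated distributions.

- Uniform distributions have maximum entropy log₂(4) = 2.0000 bits
- The more "peaked" or concentrated a distribution, the lower its entropy

Entropies:
  H(A) = 0.6322 bits
  H(B) = 1.9606 bits
  H(C) = 2.0000 bits

Ranking: C > B > A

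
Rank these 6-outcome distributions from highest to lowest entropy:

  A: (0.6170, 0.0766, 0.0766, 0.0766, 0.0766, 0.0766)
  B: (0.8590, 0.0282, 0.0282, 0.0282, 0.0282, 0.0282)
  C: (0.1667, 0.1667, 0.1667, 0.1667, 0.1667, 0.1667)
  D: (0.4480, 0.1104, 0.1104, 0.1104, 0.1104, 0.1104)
C > D > A > B

Key insight: Entropy is maximized by uniform distributions and minimized by concentrated distributions.

Entropies:
  H(A) = 1.8494 bits
  H(B) = 0.9142 bits
  H(C) = 2.5850 bits
  H(D) = 2.2739 bits

Ranking: C > D > A > B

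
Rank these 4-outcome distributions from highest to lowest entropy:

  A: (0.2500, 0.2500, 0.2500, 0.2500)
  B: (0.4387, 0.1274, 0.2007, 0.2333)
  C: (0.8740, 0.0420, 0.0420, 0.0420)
A > B > C

Key insight: Entropy is maximized by uniform distributions and minimized by concentrated distributions.

- Uniform distributions have maximum entropy log₂(4) = 2.0000 bits
- The more "peaked" or concentrated a distribution, the lower its entropy

Entropies:
  H(A) = 2.0000 bits
  H(B) = 1.8550 bits
  H(C) = 0.7461 bits

Ranking: A > B > C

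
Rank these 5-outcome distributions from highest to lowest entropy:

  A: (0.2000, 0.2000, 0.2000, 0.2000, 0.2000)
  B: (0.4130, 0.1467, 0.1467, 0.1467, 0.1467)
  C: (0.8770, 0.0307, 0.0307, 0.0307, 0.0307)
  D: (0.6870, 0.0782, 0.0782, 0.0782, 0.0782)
A > B > D > C

Key insight: Entropy is maximized by uniform distributions and minimized by concentrated distributions.

Entropies:
  H(A) = 2.3219 bits
  H(B) = 2.1520 bits
  H(C) = 0.7839 bits
  H(D) = 1.5226 bits

Ranking: A > B > D > C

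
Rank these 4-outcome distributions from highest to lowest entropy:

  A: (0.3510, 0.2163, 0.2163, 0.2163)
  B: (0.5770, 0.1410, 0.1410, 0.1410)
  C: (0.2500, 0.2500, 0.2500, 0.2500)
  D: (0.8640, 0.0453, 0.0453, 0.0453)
C > A > B > D

Key insight: Entropy is maximized by uniform distributions and minimized by concentrated distributions.

Entropies:
  H(A) = 1.9636 bits
  H(B) = 1.6533 bits
  H(C) = 2.0000 bits
  H(D) = 0.7892 bits

Ranking: C > A > B > D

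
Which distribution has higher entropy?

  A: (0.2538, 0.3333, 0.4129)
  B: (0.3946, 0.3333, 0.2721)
B

Both distributions are close to uniform, making this a harder comparison.

H(A) = 1.5573 bits
H(B) = 1.5686 bits

The distribution closer to uniform has higher entropy.
Answer: B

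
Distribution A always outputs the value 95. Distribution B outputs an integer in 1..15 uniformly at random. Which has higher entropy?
B

A is deterministic, so H(A) = 0. B is uniform over 15 outcomes, so H(B) = log₂(15) = 3.907 bits. Any distribution with genuine randomness has higher entropy than a deterministic one.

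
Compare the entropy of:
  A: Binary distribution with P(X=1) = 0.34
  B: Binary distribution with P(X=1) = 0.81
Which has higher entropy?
A

For binary distributions, entropy is maximized at p=0.5 and decreases as p moves toward 0 or 1.

H(A) = H(0.34) = 0.9248 bits
H(B) = H(0.81) = 0.7015 bits

Distribution A (p=0.34) is closer to uniform (p=0.5), so it has higher entropy.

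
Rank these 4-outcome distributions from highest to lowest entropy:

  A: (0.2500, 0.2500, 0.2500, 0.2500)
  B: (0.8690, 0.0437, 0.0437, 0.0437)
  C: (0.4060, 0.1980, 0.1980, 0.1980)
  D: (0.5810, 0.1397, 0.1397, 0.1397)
A > C > D > B

Key insight: Entropy is maximized by uniform distributions and minimized by concentrated distributions.

Entropies:
  H(A) = 2.0000 bits
  H(B) = 0.7678 bits
  H(C) = 1.9158 bits
  H(D) = 1.6451 bits

Ranking: A > C > D > B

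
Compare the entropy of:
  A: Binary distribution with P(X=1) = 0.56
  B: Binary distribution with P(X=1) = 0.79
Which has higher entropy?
A

For binary distributions, entropy is maximized at p=0.5 and decreases as p moves toward 0 or 1.

H(A) = H(0.56) = 0.9896 bits
H(B) = H(0.79) = 0.7415 bits

Distribution A (p=0.56) is closer to uniform (p=0.5), so it has higher entropy.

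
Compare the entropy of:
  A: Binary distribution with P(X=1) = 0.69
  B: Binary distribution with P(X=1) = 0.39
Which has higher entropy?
B

For binary distributions, entropy is maximized at p=0.5 and decreases as p moves toward 0 or 1.

H(A) = H(0.69) = 0.8932 bits
H(B) = H(0.39) = 0.9648 bits

Distribution B (p=0.39) is closer to uniform (p=0.5), so it has higher entropy.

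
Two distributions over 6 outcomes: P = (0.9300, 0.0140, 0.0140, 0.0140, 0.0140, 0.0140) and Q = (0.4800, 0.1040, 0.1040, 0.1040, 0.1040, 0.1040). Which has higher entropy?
Q

P is highly concentrated on one outcome (93%), making it nearly deterministic. Q spreads its mass more evenly (max 48%). The more spread-out distribution has higher entropy: H(P) ≈ 0.528 bits, H(Q) ≈ 2.206 bits.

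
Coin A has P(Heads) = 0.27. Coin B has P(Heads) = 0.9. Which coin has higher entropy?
A

For binary distributions, entropy is maximized at p=0.5 and decreases as p moves toward 0 or 1.

H(A) = H(0.27) = 0.8415 bits
H(B) = H(0.9) = 0.4690 bits

Distribution A (p=0.27) is closer to uniform (p=0.5), so it has higher entropy.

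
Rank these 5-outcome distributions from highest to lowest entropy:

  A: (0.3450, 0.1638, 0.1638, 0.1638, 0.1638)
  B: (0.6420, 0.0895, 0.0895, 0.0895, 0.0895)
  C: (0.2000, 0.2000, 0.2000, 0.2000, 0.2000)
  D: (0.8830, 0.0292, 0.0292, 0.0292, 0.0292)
C > A > B > D

Key insight: Entropy is maximized by uniform distributions and minimized by concentrated distributions.

Entropies:
  H(A) = 2.2395 bits
  H(B) = 1.6570 bits
  H(C) = 2.3219 bits
  H(D) = 0.7547 bits

Ranking: C > A > B > D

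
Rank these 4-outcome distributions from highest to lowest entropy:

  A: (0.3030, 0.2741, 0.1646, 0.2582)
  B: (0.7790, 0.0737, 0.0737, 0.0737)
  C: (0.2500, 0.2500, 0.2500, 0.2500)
C > A > B

Key insight: Entropy is maximized by uniform distributions and minimized by concentrated distributions.

- Uniform distributions have maximum entropy log₂(4) = 2.0000 bits
- The more "peaked" or concentrated a distribution, the lower its entropy

Entropies:
  H(A) = 1.9667 bits
  H(B) = 1.1123 bits
  H(C) = 2.0000 bits

Ranking: C > A > B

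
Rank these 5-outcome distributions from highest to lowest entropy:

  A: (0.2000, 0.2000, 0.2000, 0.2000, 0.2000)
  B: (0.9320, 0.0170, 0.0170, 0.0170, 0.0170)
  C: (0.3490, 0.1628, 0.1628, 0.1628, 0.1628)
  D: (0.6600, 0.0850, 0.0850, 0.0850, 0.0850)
A > C > D > B

Key insight: Entropy is maximized by uniform distributions and minimized by concentrated distributions.

Entropies:
  H(A) = 2.3219 bits
  H(B) = 0.4944 bits
  H(C) = 2.2352 bits
  H(D) = 1.6048 bits

Ranking: A > C > D > B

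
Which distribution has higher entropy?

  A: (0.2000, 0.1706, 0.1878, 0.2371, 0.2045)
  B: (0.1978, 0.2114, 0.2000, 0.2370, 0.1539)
A

Both distributions are close to uniform, making this a harder comparison.

H(A) = 2.3133 bits
H(B) = 2.3085 bits

The distribution closer to uniform has higher entropy.
Answer: A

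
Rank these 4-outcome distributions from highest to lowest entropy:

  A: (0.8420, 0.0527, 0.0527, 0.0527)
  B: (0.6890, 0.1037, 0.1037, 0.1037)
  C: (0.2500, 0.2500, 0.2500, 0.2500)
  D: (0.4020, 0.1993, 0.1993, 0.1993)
C > D > B > A

Key insight: Entropy is maximized by uniform distributions and minimized by concentrated distributions.

Entropies:
  H(A) = 0.8799 bits
  H(B) = 1.3872 bits
  H(C) = 2.0000 bits
  H(D) = 1.9199 bits

Ranking: C > D > B > A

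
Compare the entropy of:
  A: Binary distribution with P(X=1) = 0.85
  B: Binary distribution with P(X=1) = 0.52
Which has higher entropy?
B

For binary distributions, entropy is maximized at p=0.5 and decreases as p moves toward 0 or 1.

H(A) = H(0.85) = 0.6098 bits
H(B) = H(0.52) = 0.9988 bits

Distribution B (p=0.52) is closer to uniform (p=0.5), so it has higher entropy.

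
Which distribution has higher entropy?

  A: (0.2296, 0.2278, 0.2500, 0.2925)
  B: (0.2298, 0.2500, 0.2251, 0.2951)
A

Both distributions are close to uniform, making this a harder comparison.

H(A) = 1.9924 bits
H(B) = 1.9914 bits

The distribution closer to uniform has higher entropy.
Answer: A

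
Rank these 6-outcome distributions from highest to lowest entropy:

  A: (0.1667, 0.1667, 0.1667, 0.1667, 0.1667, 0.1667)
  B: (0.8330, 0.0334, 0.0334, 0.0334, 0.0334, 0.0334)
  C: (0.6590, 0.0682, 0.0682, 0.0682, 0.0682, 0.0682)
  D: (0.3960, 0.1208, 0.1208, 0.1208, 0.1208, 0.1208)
A > D > C > B

Key insight: Entropy is maximized by uniform distributions and minimized by concentrated distributions.

Entropies:
  H(A) = 2.5850 bits
  H(B) = 1.0386 bits
  H(C) = 1.7175 bits
  H(D) = 2.3710 bits

Ranking: A > D > C > B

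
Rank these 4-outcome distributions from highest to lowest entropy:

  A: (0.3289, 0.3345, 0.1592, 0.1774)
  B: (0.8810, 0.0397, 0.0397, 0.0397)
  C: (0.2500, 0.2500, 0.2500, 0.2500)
C > A > B

Key insight: Entropy is maximized by uniform distributions and minimized by concentrated distributions.

- Uniform distributions have maximum entropy log₂(4) = 2.0000 bits
- The more "peaked" or concentrated a distribution, the lower its entropy

Entropies:
  H(A) = 1.9207 bits
  H(B) = 0.7151 bits
  H(C) = 2.0000 bits

Ranking: C > A > B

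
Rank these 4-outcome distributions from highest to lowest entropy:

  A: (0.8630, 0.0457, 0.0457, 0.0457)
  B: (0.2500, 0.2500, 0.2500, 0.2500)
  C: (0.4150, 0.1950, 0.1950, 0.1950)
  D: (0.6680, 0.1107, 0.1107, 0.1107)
B > C > D > A

Key insight: Entropy is maximized by uniform distributions and minimized by concentrated distributions.

Entropies:
  H(A) = 0.7935 bits
  H(B) = 2.0000 bits
  H(C) = 1.9063 bits
  H(D) = 1.4432 bits

Ranking: B > C > D > A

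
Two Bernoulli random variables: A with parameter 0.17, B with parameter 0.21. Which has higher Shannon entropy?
B

For binary distributions, entropy is maximized at p=0.5 and decreases as p moves toward 0 or 1.

H(A) = H(0.17) = 0.6577 bits
H(B) = H(0.21) = 0.7415 bits

Distribution B (p=0.21) is closer to uniform (p=0.5), so it has higher entropy.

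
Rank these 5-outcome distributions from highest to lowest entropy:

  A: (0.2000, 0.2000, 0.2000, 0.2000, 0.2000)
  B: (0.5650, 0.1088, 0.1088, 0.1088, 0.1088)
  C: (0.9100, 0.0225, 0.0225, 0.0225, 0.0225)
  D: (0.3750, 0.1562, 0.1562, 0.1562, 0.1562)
A > D > B > C

Key insight: Entropy is maximized by uniform distributions and minimized by concentrated distributions.

Entropies:
  H(A) = 2.3219 bits
  H(B) = 1.8578 bits
  H(C) = 0.6165 bits
  H(D) = 2.2044 bits

Ranking: A > D > B > C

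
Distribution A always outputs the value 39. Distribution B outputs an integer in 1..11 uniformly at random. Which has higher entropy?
B

A is deterministic, so H(A) = 0. B is uniform over 11 outcomes, so H(B) = log₂(11) = 3.459 bits. Any distribution with genuine randomness has higher entropy than a deterministic one.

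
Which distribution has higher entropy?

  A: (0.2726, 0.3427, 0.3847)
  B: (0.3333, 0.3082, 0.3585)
B

Both distributions are close to uniform, making this a harder comparison.

H(A) = 1.5708 bits
H(B) = 1.5822 bits

The distribution closer to uniform has higher entropy.
Answer: B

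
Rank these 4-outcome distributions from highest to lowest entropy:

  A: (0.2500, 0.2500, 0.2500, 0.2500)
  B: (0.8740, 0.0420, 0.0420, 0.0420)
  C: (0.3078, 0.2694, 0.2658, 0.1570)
A > C > B

Key insight: Entropy is maximized by uniform distributions and minimized by concentrated distributions.

- Uniform distributions have maximum entropy log₂(4) = 2.0000 bits
- The more "peaked" or concentrated a distribution, the lower its entropy

Entropies:
  H(A) = 2.0000 bits
  H(B) = 0.7461 bits
  H(C) = 1.9605 bits

Ranking: A > C > B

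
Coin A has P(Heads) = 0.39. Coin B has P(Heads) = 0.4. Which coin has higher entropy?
B

For binary distributions, entropy is maximized at p=0.5 and decreases as p moves toward 0 or 1.

H(A) = H(0.39) = 0.9648 bits
H(B) = H(0.4) = 0.9710 bits

Distribution B (p=0.4) is closer to uniform (p=0.5), so it has higher entropy.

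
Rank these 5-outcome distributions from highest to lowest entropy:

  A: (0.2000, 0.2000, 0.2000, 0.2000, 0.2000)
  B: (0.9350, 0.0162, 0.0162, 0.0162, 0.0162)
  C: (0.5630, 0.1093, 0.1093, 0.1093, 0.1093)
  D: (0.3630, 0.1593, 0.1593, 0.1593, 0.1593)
A > D > C > B

Key insight: Entropy is maximized by uniform distributions and minimized by concentrated distributions.

Entropies:
  H(A) = 2.3219 bits
  H(B) = 0.4770 bits
  H(C) = 1.8625 bits
  H(D) = 2.2191 bits

Ranking: A > D > C > B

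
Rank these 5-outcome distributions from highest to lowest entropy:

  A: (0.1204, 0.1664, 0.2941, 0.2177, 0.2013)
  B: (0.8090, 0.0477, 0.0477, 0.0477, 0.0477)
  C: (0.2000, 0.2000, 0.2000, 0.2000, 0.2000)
C > A > B

Key insight: Entropy is maximized by uniform distributions and minimized by concentrated distributions.

- Uniform distributions have maximum entropy log₂(5) = 2.3219 bits
- The more "peaked" or concentrated a distribution, the lower its entropy

Entropies:
  H(A) = 2.2620 bits
  H(B) = 1.0856 bits
  H(C) = 2.3219 bits

Ranking: C > A > B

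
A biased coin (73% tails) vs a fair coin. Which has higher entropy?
Fair coin

The fair coin is uniform (p=0.5), maximizing binary entropy at 1 bit. The biased coin has H(0.73) ≈ 0.841 bits — its outcome is more predictable, so its entropy is lower.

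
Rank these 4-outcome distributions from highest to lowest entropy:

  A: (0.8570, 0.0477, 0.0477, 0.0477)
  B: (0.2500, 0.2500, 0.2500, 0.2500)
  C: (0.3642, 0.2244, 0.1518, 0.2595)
B > C > A

Key insight: Entropy is maximized by uniform distributions and minimized by concentrated distributions.

- Uniform distributions have maximum entropy log₂(4) = 2.0000 bits
- The more "peaked" or concentrated a distribution, the lower its entropy

Entropies:
  H(A) = 0.8187 bits
  H(B) = 2.0000 bits
  H(C) = 1.9324 bits

Ranking: B > C > A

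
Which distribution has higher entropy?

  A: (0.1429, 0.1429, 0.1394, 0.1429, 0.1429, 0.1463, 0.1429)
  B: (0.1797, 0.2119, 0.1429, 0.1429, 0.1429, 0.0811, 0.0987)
A

Both distributions are close to uniform, making this a harder comparison.

H(A) = 2.8072 bits
H(B) = 2.7462 bits

The distribution closer to uniform has higher entropy.
Answer: A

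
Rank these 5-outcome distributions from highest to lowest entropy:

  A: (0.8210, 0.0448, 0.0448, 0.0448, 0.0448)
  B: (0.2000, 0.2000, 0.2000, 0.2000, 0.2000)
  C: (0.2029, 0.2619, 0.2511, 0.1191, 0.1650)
B > C > A

Key insight: Entropy is maximized by uniform distributions and minimized by concentrated distributions.

- Uniform distributions have maximum entropy log₂(5) = 2.3219 bits
- The more "peaked" or concentrated a distribution, the lower its entropy

Entropies:
  H(A) = 1.0359 bits
  H(B) = 2.3219 bits
  H(C) = 2.2683 bits

Ranking: B > C > A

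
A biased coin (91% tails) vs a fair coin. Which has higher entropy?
Fair coin

The fair coin is uniform (p=0.5), maximizing binary entropy at 1 bit. The biased coin has H(0.91) ≈ 0.436 bits — its outcome is more predictable, so its entropy is lower.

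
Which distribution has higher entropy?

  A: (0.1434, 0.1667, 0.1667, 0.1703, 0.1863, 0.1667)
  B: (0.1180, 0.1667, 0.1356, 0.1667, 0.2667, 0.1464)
A

Both distributions are close to uniform, making this a harder comparison.

H(A) = 2.5808 bits
H(B) = 2.5307 bits

The distribution closer to uniform has higher entropy.
Answer: A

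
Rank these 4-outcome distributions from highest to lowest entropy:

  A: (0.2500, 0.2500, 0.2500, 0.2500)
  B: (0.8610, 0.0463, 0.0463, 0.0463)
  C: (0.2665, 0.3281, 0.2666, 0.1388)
A > C > B

Key insight: Entropy is maximized by uniform distributions and minimized by concentrated distributions.

- Uniform distributions have maximum entropy log₂(4) = 2.0000 bits
- The more "peaked" or concentrated a distribution, the lower its entropy

Entropies:
  H(A) = 2.0000 bits
  H(B) = 0.8019 bits
  H(C) = 1.9398 bits

Ranking: A > C > B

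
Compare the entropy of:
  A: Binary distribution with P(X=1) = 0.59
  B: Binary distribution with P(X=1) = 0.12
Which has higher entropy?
A

For binary distributions, entropy is maximized at p=0.5 and decreases as p moves toward 0 or 1.

H(A) = H(0.59) = 0.9765 bits
H(B) = H(0.12) = 0.5294 bits

Distribution A (p=0.59) is closer to uniform (p=0.5), so it has higher entropy.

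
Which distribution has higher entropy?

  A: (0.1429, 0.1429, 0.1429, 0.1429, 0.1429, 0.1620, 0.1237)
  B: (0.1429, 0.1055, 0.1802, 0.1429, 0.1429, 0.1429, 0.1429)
A

Both distributions are close to uniform, making this a harder comparison.

H(A) = 2.8036 bits
H(B) = 2.7931 bits

The distribution closer to uniform has higher entropy.
Answer: A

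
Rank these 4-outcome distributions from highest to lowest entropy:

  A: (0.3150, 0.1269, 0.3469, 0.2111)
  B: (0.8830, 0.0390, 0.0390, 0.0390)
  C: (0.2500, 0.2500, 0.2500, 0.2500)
C > A > B

Key insight: Entropy is maximized by uniform distributions and minimized by concentrated distributions.

- Uniform distributions have maximum entropy log₂(4) = 2.0000 bits
- The more "peaked" or concentrated a distribution, the lower its entropy

Entropies:
  H(A) = 1.9066 bits
  H(B) = 0.7061 bits
  H(C) = 2.0000 bits

Ranking: C > A > B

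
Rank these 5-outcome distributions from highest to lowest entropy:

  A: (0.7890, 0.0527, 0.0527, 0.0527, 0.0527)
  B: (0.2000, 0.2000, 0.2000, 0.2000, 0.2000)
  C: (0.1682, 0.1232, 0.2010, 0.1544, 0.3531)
B > C > A

Key insight: Entropy is maximized by uniform distributions and minimized by concentrated distributions.

- Uniform distributions have maximum entropy log₂(5) = 2.3219 bits
- The more "peaked" or concentrated a distribution, the lower its entropy

Entropies:
  H(A) = 1.1654 bits
  H(B) = 2.3219 bits
  H(C) = 2.2165 bits

Ranking: B > C > A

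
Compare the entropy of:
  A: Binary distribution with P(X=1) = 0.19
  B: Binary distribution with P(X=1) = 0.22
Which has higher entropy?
B

For binary distributions, entropy is maximized at p=0.5 and decreases as p moves toward 0 or 1.

H(A) = H(0.19) = 0.7015 bits
H(B) = H(0.22) = 0.7602 bits

Distribution B (p=0.22) is closer to uniform (p=0.5), so it has higher entropy.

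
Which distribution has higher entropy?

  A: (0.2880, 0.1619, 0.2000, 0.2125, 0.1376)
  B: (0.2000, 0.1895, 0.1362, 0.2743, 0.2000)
B

Both distributions are close to uniform, making this a harder comparison.

H(A) = 2.2754 bits
H(B) = 2.2872 bits

The distribution closer to uniform has higher entropy.
Answer: B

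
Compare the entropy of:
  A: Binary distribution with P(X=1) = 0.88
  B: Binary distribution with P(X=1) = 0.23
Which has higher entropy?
B

For binary distributions, entropy is maximized at p=0.5 and decreases as p moves toward 0 or 1.

H(A) = H(0.88) = 0.5294 bits
H(B) = H(0.23) = 0.7780 bits

Distribution B (p=0.23) is closer to uniform (p=0.5), so it has higher entropy.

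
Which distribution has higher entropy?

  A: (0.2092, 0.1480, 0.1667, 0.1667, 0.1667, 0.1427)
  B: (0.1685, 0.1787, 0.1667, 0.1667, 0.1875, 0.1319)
B

Both distributions are close to uniform, making this a harder comparison.

H(A) = 2.5735 bits
H(B) = 2.5769 bits

The distribution closer to uniform has higher entropy.
Answer: B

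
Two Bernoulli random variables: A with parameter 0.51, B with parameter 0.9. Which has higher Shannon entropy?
A

For binary distributions, entropy is maximized at p=0.5 and decreases as p moves toward 0 or 1.

H(A) = H(0.51) = 0.9997 bits
H(B) = H(0.9) = 0.4690 bits

Distribution A (p=0.51) is closer to uniform (p=0.5), so it has higher entropy.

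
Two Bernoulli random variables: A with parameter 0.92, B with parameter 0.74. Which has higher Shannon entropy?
B

For binary distributions, entropy is maximized at p=0.5 and decreases as p moves toward 0 or 1.

H(A) = H(0.92) = 0.4022 bits
H(B) = H(0.74) = 0.8267 bits

Distribution B (p=0.74) is closer to uniform (p=0.5), so it has higher entropy.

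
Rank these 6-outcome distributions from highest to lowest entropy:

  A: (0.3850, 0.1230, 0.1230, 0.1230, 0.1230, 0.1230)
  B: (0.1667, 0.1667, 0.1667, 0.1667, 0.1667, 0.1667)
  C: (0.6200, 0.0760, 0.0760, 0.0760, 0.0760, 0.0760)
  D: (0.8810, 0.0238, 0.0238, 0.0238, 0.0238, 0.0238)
B > A > C > D

Key insight: Entropy is maximized by uniform distributions and minimized by concentrated distributions.

Entropies:
  H(A) = 2.3895 bits
  H(B) = 2.5850 bits
  H(C) = 1.8404 bits
  H(D) = 0.8028 bits

Ranking: B > A > C > D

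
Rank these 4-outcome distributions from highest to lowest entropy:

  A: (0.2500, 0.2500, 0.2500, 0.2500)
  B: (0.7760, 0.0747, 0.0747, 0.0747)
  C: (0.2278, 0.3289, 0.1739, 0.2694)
A > C > B

Key insight: Entropy is maximized by uniform distributions and minimized by concentrated distributions.

- Uniform distributions have maximum entropy log₂(4) = 2.0000 bits
- The more "peaked" or concentrated a distribution, the lower its entropy

Entropies:
  H(A) = 2.0000 bits
  H(B) = 1.1224 bits
  H(C) = 1.9624 bits

Ranking: A > C > B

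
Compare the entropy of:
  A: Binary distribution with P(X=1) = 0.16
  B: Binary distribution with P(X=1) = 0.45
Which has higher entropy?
B

For binary distributions, entropy is maximized at p=0.5 and decreases as p moves toward 0 or 1.

H(A) = H(0.16) = 0.6343 bits
H(B) = H(0.45) = 0.9928 bits

Distribution B (p=0.45) is closer to uniform (p=0.5), so it has higher entropy.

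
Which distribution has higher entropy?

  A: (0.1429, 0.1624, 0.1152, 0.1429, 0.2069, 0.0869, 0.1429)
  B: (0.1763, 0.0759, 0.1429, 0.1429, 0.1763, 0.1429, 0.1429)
B

Both distributions are close to uniform, making this a harder comparison.

H(A) = 2.7648 bits
H(B) = 2.7695 bits

The distribution closer to uniform has higher entropy.
Answer: B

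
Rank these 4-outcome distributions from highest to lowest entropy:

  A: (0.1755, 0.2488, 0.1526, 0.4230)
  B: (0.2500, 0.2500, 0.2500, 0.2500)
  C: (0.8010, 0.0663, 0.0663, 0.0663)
B > A > C

Key insight: Entropy is maximized by uniform distributions and minimized by concentrated distributions.

- Uniform distributions have maximum entropy log₂(4) = 2.0000 bits
- The more "peaked" or concentrated a distribution, the lower its entropy

Entropies:
  H(A) = 1.8789 bits
  H(B) = 2.0000 bits
  H(C) = 1.0353 bits

Ranking: B > A > C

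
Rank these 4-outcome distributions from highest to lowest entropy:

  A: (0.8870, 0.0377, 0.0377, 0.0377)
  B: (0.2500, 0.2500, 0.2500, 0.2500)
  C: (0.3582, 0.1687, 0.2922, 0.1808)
B > C > A

Key insight: Entropy is maximized by uniform distributions and minimized by concentrated distributions.

- Uniform distributions have maximum entropy log₂(4) = 2.0000 bits
- The more "peaked" or concentrated a distribution, the lower its entropy

Entropies:
  H(A) = 0.6880 bits
  H(B) = 2.0000 bits
  H(C) = 1.9285 bits

Ranking: B > C > A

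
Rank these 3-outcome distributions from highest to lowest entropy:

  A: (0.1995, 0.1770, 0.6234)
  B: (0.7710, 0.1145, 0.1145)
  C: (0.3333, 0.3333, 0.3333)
C > A > B

Key insight: Entropy is maximized by uniform distributions and minimized by concentrated distributions.

- Uniform distributions have maximum entropy log₂(3) = 1.5850 bits
- The more "peaked" or concentrated a distribution, the lower its entropy

Entropies:
  H(A) = 1.3312 bits
  H(B) = 1.0053 bits
  H(C) = 1.5850 bits

Ranking: C > A > B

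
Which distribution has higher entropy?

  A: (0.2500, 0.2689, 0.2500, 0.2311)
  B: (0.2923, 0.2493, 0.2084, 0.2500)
A

Both distributions are close to uniform, making this a harder comparison.

H(A) = 1.9979 bits
H(B) = 1.9898 bits

The distribution closer to uniform has higher entropy.
Answer: A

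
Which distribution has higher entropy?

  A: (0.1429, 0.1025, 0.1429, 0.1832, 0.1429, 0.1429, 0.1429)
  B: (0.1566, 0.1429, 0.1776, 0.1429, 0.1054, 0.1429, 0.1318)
B

Both distributions are close to uniform, making this a harder comparison.

H(A) = 2.7907 bits
H(B) = 2.7924 bits

The distribution closer to uniform has higher entropy.
Answer: B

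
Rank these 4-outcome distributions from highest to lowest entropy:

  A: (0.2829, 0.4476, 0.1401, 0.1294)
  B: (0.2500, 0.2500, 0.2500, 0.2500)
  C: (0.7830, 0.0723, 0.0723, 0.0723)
B > A > C

Key insight: Entropy is maximized by uniform distributions and minimized by concentrated distributions.

- Uniform distributions have maximum entropy log₂(4) = 2.0000 bits
- The more "peaked" or concentrated a distribution, the lower its entropy

Entropies:
  H(A) = 1.8135 bits
  H(B) = 2.0000 bits
  H(C) = 1.0986 bits

Ranking: B > A > C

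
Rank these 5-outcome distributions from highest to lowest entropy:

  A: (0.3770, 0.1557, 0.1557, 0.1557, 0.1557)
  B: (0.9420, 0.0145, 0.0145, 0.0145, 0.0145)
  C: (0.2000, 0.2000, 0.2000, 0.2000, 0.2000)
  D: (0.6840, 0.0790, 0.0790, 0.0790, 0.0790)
C > A > D > B

Key insight: Entropy is maximized by uniform distributions and minimized by concentrated distributions.

Entropies:
  H(A) = 2.2019 bits
  H(B) = 0.4355 bits
  H(C) = 2.3219 bits
  H(D) = 1.5320 bits

Ranking: C > A > D > B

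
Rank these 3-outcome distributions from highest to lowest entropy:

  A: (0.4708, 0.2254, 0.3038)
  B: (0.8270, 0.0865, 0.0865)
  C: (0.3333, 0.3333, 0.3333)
C > A > B

Key insight: Entropy is maximized by uniform distributions and minimized by concentrated distributions.

- Uniform distributions have maximum entropy log₂(3) = 1.5850 bits
- The more "peaked" or concentrated a distribution, the lower its entropy

Entropies:
  H(A) = 1.5184 bits
  H(B) = 0.8375 bits
  H(C) = 1.5850 bits

Ranking: C > A > B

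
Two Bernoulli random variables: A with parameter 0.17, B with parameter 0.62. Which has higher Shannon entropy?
B

For binary distributions, entropy is maximized at p=0.5 and decreases as p moves toward 0 or 1.

H(A) = H(0.17) = 0.6577 bits
H(B) = H(0.62) = 0.9580 bits

Distribution B (p=0.62) is closer to uniform (p=0.5), so it has higher entropy.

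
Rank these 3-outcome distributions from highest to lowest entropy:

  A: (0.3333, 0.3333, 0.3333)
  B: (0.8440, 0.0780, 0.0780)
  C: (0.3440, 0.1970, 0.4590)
A > C > B

Key insight: Entropy is maximized by uniform distributions and minimized by concentrated distributions.

- Uniform distributions have maximum entropy log₂(3) = 1.5850 bits
- The more "peaked" or concentrated a distribution, the lower its entropy

Entropies:
  H(A) = 1.5850 bits
  H(B) = 0.7807 bits
  H(C) = 1.5070 bits

Ranking: A > C > B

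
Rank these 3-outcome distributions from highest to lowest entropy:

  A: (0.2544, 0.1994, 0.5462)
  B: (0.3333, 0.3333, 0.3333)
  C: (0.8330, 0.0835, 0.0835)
B > A > C

Key insight: Entropy is maximized by uniform distributions and minimized by concentrated distributions.

- Uniform distributions have maximum entropy log₂(3) = 1.5850 bits
- The more "peaked" or concentrated a distribution, the lower its entropy

Entropies:
  H(A) = 1.4428 bits
  H(B) = 1.5850 bits
  H(C) = 0.8178 bits

Ranking: B > A > C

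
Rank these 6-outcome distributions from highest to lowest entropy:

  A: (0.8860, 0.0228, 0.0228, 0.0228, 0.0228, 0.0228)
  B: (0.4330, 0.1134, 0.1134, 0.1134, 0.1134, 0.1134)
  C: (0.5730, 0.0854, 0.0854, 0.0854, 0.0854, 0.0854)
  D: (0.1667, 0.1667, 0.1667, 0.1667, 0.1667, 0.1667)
D > B > C > A

Key insight: Entropy is maximized by uniform distributions and minimized by concentrated distributions.

Entropies:
  H(A) = 0.7766 bits
  H(B) = 2.3035 bits
  H(C) = 1.9760 bits
  H(D) = 2.5850 bits

Ranking: D > B > C > A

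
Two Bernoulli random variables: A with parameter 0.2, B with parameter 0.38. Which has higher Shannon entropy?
B

For binary distributions, entropy is maximized at p=0.5 and decreases as p moves toward 0 or 1.

H(A) = H(0.2) = 0.7219 bits
H(B) = H(0.38) = 0.9580 bits

Distribution B (p=0.38) is closer to uniform (p=0.5), so it has higher entropy.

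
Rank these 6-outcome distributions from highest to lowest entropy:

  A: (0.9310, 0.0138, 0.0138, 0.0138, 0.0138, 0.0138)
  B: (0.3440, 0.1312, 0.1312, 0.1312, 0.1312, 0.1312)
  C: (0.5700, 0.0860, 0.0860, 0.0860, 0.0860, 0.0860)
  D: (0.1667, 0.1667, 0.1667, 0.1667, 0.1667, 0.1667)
D > B > C > A

Key insight: Entropy is maximized by uniform distributions and minimized by concentrated distributions.

Entropies:
  H(A) = 0.5224 bits
  H(B) = 2.4518 bits
  H(C) = 1.9842 bits
  H(D) = 2.5850 bits

Ranking: D > B > C > A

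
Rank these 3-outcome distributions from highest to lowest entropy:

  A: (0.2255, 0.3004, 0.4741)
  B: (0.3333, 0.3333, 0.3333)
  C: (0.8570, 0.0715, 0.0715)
B > A > C

Key insight: Entropy is maximized by uniform distributions and minimized by concentrated distributions.

- Uniform distributions have maximum entropy log₂(3) = 1.5850 bits
- The more "peaked" or concentrated a distribution, the lower its entropy

Entropies:
  H(A) = 1.5162 bits
  H(B) = 1.5850 bits
  H(C) = 0.7350 bits

Ranking: B > A > C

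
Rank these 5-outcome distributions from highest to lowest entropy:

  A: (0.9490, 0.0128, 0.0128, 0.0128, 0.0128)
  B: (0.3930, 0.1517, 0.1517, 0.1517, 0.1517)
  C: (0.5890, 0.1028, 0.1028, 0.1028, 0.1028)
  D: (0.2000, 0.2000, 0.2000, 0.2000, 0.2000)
D > B > C > A

Key insight: Entropy is maximized by uniform distributions and minimized by concentrated distributions.

Entropies:
  H(A) = 0.3926 bits
  H(B) = 2.1807 bits
  H(C) = 1.7990 bits
  H(D) = 2.3219 bits

Ranking: D > B > C > A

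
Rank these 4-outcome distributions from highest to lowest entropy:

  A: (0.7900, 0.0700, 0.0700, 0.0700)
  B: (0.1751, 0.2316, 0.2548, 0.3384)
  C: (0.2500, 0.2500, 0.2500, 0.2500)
C > B > A

Key insight: Entropy is maximized by uniform distributions and minimized by concentrated distributions.

- Uniform distributions have maximum entropy log₂(4) = 2.0000 bits
- The more "peaked" or concentrated a distribution, the lower its entropy

Entropies:
  H(A) = 1.0743 bits
  H(B) = 1.9606 bits
  H(C) = 2.0000 bits

Ranking: C > B > A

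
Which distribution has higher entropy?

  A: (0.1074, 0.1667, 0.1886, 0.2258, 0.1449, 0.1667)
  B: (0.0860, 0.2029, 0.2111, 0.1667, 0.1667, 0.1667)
A

Both distributions are close to uniform, making this a harder comparison.

H(A) = 2.5498 bits
H(B) = 2.5374 bits

The distribution closer to uniform has higher entropy.
Answer: A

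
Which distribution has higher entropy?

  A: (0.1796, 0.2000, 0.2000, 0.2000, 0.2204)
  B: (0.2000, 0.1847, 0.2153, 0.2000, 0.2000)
B

Both distributions are close to uniform, making this a harder comparison.

H(A) = 2.3189 bits
H(B) = 2.3202 bits

The distribution closer to uniform has higher entropy.
Answer: B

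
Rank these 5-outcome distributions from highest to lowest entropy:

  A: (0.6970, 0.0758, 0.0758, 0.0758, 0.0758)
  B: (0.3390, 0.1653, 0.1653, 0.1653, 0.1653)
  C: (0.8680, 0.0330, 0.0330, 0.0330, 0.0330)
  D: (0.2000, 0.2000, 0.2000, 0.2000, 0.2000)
D > B > A > C

Key insight: Entropy is maximized by uniform distributions and minimized by concentrated distributions.

Entropies:
  H(A) = 1.4909 bits
  H(B) = 2.2459 bits
  H(C) = 0.8269 bits
  H(D) = 2.3219 bits

Ranking: D > B > A > C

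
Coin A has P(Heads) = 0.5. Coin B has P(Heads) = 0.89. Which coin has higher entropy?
A

For binary distributions, entropy is maximized at p=0.5 and decreases as p moves toward 0 or 1.

H(A) = H(0.5) = 1.0000 bits
H(B) = H(0.89) = 0.4999 bits

Distribution A (p=0.5) is closer to uniform (p=0.5), so it has higher entropy.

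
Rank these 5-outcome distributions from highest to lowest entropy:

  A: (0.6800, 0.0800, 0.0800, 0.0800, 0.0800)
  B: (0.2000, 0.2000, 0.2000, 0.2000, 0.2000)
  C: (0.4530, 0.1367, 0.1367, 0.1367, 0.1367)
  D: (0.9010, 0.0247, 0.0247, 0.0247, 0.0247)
B > C > A > D

Key insight: Entropy is maximized by uniform distributions and minimized by concentrated distributions.

Entropies:
  H(A) = 1.5444 bits
  H(B) = 2.3219 bits
  H(C) = 2.0876 bits
  H(D) = 0.6638 bits

Ranking: B > C > A > D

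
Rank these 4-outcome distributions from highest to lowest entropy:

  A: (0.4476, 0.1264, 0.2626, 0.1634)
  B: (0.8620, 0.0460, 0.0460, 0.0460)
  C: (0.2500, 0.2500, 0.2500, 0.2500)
C > A > B

Key insight: Entropy is maximized by uniform distributions and minimized by concentrated distributions.

- Uniform distributions have maximum entropy log₂(4) = 2.0000 bits
- The more "peaked" or concentrated a distribution, the lower its entropy

Entropies:
  H(A) = 1.8298 bits
  H(B) = 0.7977 bits
  H(C) = 2.0000 bits

Ranking: C > A > B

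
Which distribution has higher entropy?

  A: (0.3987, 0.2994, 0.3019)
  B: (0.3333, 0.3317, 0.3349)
B

Both distributions are close to uniform, making this a harder comparison.

H(A) = 1.5715 bits
H(B) = 1.5850 bits

The distribution closer to uniform has higher entropy.
Answer: B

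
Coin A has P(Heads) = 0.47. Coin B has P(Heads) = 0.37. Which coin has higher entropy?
A

For binary distributions, entropy is maximized at p=0.5 and decreases as p moves toward 0 or 1.

H(A) = H(0.47) = 0.9974 bits
H(B) = H(0.37) = 0.9507 bits

Distribution A (p=0.47) is closer to uniform (p=0.5), so it has higher entropy.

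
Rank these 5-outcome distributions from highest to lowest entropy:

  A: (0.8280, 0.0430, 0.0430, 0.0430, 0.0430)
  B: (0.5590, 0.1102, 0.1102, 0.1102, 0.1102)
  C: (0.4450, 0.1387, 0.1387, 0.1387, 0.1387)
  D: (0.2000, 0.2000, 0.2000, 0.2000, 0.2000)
D > C > B > A

Key insight: Entropy is maximized by uniform distributions and minimized by concentrated distributions.

Entropies:
  H(A) = 1.0063 bits
  H(B) = 1.8719 bits
  H(C) = 2.1013 bits
  H(D) = 2.3219 bits

Ranking: D > C > B > A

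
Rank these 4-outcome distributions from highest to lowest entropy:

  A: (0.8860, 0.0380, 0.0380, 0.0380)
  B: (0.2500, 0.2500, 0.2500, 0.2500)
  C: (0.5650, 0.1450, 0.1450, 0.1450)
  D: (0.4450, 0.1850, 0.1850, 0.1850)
B > D > C > A

Key insight: Entropy is maximized by uniform distributions and minimized by concentrated distributions.

Entropies:
  H(A) = 0.6926 bits
  H(B) = 2.0000 bits
  H(C) = 1.6772 bits
  H(D) = 1.8709 bits

Ranking: B > D > C > A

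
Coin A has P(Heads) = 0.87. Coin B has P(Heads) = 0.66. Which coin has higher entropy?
B

For binary distributions, entropy is maximized at p=0.5 and decreases as p moves toward 0 or 1.

H(A) = H(0.87) = 0.5574 bits
H(B) = H(0.66) = 0.9248 bits

Distribution B (p=0.66) is closer to uniform (p=0.5), so it has higher entropy.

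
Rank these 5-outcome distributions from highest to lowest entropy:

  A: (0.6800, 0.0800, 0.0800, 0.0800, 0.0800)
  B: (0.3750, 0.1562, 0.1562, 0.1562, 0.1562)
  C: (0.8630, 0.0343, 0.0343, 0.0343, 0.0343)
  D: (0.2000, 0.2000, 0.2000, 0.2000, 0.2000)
D > B > A > C

Key insight: Entropy is maximized by uniform distributions and minimized by concentrated distributions.

Entropies:
  H(A) = 1.5444 bits
  H(B) = 2.2044 bits
  H(C) = 0.8503 bits
  H(D) = 2.3219 bits

Ranking: D > B > A > C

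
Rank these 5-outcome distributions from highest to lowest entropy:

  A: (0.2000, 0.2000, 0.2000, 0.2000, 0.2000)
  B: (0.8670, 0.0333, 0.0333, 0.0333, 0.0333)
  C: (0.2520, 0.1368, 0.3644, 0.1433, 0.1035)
A > C > B

Key insight: Entropy is maximized by uniform distributions and minimized by concentrated distributions.

- Uniform distributions have maximum entropy log₂(5) = 2.3219 bits
- The more "peaked" or concentrated a distribution, the lower its entropy

Entropies:
  H(A) = 2.3219 bits
  H(B) = 0.8316 bits
  H(C) = 2.1647 bits

Ranking: A > C > B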